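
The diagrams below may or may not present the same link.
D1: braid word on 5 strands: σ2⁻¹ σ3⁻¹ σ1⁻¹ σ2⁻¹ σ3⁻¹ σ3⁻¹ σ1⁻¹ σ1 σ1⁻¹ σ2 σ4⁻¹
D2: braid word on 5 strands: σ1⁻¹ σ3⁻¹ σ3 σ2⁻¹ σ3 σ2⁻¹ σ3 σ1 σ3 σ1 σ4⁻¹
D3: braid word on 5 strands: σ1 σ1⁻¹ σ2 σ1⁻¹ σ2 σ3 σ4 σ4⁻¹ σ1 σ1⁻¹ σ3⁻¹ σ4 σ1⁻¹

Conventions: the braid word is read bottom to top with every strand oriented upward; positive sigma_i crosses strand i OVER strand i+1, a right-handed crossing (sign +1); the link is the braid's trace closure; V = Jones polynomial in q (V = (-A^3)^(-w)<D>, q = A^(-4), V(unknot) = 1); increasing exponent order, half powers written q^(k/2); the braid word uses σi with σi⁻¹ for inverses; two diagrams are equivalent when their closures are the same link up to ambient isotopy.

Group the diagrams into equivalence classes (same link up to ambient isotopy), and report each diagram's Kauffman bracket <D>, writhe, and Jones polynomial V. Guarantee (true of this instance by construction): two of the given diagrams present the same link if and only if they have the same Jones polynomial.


classes: {D1} | {D2} | {D3}
V(D1) = q^(-13/2) - q^(-11/2) + q^(-9/2) - 2q^(-7/2) - q^(-3/2)  [11 crossings, <D> = A^-15 + 2A^-7 - A^-3 + A - A^5, w = -7]
V(D2) = -q^(-3/2) + q^(-1/2) - 2q^(1/2) + q^(3/2) - 2q^(5/2) + q^(7/2)  [11 crossings, <D> = -A^-11 + 2A^-7 - A^-3 + 2A - A^5 + A^9, w = +1]
V(D3) = -q^(-5/2) - q^(5/2)  (w +1, c 13, <D> = A^-7 + A^13)
insight: V(q) takes 3 values over 3 diagrams, fixing the grouping


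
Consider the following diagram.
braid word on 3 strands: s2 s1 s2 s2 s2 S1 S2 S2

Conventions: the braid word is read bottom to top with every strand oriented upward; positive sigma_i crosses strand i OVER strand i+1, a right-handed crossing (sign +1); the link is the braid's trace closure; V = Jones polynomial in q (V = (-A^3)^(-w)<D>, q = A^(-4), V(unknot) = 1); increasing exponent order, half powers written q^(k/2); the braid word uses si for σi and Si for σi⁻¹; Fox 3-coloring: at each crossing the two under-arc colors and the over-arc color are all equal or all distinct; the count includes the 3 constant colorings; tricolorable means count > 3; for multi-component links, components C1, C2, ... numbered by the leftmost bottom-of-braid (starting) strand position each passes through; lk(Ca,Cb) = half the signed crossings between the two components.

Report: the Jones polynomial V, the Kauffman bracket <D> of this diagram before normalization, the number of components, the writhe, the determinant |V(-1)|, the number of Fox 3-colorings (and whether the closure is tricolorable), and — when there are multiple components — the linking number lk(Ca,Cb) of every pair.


Jones polynomial: V(q) = q + q^3 - q^4
<D> = -A^-10 + A^-6 + A^2; writhe +2
components 1, writhe +2 (8 crossings)
3-colorings: 9 of 3^8, det 3 — tricolorable
note: the span of V is 3, forcing >= 3 crossings in any diagram


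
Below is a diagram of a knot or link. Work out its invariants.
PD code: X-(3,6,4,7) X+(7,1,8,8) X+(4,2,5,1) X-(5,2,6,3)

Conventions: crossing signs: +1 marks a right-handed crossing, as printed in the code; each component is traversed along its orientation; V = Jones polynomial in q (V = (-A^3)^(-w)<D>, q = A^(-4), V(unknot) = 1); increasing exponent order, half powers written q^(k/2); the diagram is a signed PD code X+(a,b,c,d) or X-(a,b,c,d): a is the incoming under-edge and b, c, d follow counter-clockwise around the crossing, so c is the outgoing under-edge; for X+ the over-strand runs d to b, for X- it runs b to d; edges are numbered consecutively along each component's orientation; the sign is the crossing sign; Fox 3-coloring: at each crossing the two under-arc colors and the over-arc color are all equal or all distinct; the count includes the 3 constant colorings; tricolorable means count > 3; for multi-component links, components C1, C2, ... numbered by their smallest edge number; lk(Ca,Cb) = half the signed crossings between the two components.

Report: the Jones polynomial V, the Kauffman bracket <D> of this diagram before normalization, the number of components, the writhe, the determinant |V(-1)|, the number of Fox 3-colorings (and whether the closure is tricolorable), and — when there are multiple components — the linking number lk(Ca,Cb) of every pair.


Jones polynomial: V(q) = 1
<D> = 1; writhe 0
components 1, writhe 0 (4 crossings)
3-colorings: 3 of 3^4, det 1 — not tricolorable
note: w = 0 shifts under R1 moves; the (-A^3)^(0) factor cancels that in V


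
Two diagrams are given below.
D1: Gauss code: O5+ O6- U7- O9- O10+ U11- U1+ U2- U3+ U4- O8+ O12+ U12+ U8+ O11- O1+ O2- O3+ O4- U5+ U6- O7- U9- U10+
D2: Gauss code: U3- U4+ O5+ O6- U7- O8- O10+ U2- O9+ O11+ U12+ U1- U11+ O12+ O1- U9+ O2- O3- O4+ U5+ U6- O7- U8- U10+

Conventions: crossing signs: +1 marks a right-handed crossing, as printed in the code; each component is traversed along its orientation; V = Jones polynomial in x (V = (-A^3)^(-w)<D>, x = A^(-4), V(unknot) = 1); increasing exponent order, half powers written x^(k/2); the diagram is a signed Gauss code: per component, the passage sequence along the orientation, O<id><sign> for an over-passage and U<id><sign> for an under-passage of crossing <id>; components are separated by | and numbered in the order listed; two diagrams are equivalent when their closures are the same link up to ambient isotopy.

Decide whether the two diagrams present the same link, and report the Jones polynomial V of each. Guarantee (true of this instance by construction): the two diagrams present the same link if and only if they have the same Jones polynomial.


equivalent: yes
V(D1) = 1  (w 0, c 12, <D> = 1)
V(D2) = 1  (w 0, c 12, <D> = 1)
why: Reidemeister moves carry D1 (12 crossings) to D2 (12)


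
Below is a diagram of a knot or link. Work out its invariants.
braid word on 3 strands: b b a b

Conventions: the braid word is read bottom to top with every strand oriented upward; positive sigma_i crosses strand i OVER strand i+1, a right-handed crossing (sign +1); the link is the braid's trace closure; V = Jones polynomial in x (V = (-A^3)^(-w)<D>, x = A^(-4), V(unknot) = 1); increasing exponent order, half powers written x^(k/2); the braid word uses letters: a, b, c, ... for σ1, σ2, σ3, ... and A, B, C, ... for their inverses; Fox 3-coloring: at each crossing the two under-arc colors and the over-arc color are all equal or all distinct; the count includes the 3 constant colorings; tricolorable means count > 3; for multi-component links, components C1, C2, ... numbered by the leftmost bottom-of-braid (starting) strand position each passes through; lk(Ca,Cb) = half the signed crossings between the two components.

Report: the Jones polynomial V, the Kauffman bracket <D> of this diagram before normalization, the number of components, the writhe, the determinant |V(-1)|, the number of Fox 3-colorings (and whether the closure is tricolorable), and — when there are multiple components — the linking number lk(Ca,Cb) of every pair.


V(x) = x + x^3 - x^4
bracket: -A^-4 + 1 + A^8, w = +4
1 component, writhe +4, over 4 crossings
det 3, colorings 9 of 3^4 — tricolorable
observation: det 3 = |V(-1)|; divisible by 3, so tricolorable


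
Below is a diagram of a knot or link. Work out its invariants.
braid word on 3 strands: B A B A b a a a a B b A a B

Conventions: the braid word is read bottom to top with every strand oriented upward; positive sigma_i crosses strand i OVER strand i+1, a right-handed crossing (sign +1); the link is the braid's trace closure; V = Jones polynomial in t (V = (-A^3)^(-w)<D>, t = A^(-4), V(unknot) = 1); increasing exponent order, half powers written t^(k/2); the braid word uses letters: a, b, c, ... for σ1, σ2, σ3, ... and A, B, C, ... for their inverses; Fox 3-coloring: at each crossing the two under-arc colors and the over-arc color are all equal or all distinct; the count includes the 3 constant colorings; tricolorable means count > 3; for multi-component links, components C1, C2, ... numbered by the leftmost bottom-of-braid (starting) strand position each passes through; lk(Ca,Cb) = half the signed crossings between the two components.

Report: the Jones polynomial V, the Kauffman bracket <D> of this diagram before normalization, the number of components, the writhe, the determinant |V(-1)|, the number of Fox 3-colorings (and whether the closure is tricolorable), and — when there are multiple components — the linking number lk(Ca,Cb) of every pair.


V(t) = -t^-3 + t^-2 - t^-1 + 3 - t + t^2 - t^3
bracket: -A^-12 + A^-8 - A^-4 + 3 - A^4 + A^8 - A^12, w = 0
1 component, writhe 0, over 14 crossings
det 9, colorings 27 of 3^14 — tricolorable
observation: det 9 = |V(-1)|; divisible by 3, so tricolorable


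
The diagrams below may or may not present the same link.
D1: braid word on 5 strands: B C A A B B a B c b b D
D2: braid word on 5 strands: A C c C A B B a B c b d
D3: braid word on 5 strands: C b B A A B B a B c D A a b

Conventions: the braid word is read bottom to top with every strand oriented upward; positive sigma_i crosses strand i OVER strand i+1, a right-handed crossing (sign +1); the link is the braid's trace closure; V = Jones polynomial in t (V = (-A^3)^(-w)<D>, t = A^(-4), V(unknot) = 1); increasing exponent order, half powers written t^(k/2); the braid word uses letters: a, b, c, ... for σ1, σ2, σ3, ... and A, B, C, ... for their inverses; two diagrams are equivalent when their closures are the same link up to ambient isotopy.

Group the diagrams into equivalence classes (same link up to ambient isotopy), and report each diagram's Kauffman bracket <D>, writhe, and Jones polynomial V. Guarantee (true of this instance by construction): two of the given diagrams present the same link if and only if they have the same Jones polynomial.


grouping into links: {D1, D2, D3}
V(D1) = -t^-6 + t^-5 - t^-4 + 2t^-3 - t^-2 + t^-1  (w -4, c 12, <D> = A^-8 - A^-4 + 2 - A^4 + A^8 - A^12)
V(D2) = -t^-6 + t^-5 - t^-4 + 2t^-3 - t^-2 + t^-1  [12 crossings, <D> = A^-2 - A^2 + 2A^6 - A^10 + A^14 - A^18, w = -2]
V(D3) = -t^-6 + t^-5 - t^-4 + 2t^-3 - t^-2 + t^-1  (w -4, c 14, <D> = A^-8 - A^-4 + 2 - A^4 + A^8 - A^12)
key observation: all 3 diagrams share one V(t), hence one class


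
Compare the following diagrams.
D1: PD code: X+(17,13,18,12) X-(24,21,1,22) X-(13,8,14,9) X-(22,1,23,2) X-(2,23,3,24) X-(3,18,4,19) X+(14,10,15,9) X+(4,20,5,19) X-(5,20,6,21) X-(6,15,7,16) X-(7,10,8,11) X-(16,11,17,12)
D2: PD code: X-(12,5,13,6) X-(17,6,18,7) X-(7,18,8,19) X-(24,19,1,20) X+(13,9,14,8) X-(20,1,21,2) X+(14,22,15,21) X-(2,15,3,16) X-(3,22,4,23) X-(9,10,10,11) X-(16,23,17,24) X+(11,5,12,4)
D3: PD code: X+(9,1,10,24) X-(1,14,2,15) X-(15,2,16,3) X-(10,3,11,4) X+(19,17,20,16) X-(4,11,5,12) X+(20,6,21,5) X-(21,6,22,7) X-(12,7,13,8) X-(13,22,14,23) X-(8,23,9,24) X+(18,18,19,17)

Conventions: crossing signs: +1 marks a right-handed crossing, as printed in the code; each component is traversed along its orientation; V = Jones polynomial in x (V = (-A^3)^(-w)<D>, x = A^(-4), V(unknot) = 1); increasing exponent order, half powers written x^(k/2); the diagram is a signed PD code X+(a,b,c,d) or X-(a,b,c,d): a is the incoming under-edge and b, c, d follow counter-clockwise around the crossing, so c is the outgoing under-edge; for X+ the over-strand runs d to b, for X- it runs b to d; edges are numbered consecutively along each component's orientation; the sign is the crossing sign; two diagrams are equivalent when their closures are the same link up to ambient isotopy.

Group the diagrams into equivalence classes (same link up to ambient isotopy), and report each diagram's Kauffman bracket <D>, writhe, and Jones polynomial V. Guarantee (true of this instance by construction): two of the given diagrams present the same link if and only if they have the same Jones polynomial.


grouping into links: {D1} | {D2, D3}
V(D1) = -x^-4 + x^-3 + x^-1  (w -6, c 12, <D> = A^-14 + A^-6 - A^-2)
V(D2) = x^-8 - 2x^-7 + x^-6 - 2x^-5 + 2x^-4 + x^-2  (w -6, c 12, <D> = A^-10 + 2A^-2 - 2A^2 + A^6 - 2A^10 + A^14)
V(D3) = x^-8 - 2x^-7 + x^-6 - 2x^-5 + 2x^-4 + x^-2  [12 crossings, <D> = A^-4 + 2A^4 - 2A^8 + A^12 - 2A^16 + A^20, w = -4]
why: comparing 3 Jones polynomials yields 2 groups


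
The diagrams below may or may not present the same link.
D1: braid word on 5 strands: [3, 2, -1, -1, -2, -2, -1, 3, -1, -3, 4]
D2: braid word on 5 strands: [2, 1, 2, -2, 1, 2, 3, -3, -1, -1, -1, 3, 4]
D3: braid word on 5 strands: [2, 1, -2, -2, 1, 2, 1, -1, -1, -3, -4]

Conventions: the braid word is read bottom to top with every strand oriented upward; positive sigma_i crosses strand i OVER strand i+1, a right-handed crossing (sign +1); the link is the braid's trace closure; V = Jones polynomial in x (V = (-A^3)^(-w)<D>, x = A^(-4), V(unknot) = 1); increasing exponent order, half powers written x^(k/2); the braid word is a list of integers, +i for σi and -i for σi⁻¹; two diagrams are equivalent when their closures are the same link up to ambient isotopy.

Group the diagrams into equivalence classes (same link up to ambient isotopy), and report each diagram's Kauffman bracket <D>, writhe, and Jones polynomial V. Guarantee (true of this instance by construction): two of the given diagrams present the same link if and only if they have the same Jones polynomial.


classes: {D1} | {D2, D3}
V(D1) = -x^(-15/2) + 2x^(-13/2) - 2x^(-11/2) + 2x^(-9/2) - 3x^(-7/2) + x^(-5/2) - x^(-3/2)  [11 crossings, <D> = A^-3 - A + 3A^5 - 2A^9 + 2A^13 - 2A^17 + A^21, w = -3]
D2 (bracket A^-5 + A^3 + A^11 - A^15; 13 crossings at w = +3): V = x^(-3/2) - x^(-1/2) - x^(3/2) - x^(7/2)
D3 (bracket A^-17 + A^-9 + A^-1 - A^3; 11 crossings at w = -1): V = x^(-3/2) - x^(-1/2) - x^(3/2) - x^(7/2)
note: 2 classes among 3 diagrams; unequal V(x) rules out equality


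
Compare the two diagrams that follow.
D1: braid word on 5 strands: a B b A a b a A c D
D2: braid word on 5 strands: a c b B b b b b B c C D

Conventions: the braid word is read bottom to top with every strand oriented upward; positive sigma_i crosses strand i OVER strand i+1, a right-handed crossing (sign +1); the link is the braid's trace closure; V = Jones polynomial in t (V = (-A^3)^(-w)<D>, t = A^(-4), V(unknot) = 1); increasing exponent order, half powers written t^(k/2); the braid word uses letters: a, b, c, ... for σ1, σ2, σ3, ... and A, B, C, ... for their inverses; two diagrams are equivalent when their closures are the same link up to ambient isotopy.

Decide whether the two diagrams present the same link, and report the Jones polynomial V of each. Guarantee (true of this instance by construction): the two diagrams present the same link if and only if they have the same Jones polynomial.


equivalent: no
V(D1) = 1  (w +2, c 10, <D> = A^6)
V(D2) = t + t^3 - t^4  [12 crossings, <D> = -A^-4 + 1 + A^8, w = +4]
key observation: comparing 2 Jones polynomials yields 2 groups


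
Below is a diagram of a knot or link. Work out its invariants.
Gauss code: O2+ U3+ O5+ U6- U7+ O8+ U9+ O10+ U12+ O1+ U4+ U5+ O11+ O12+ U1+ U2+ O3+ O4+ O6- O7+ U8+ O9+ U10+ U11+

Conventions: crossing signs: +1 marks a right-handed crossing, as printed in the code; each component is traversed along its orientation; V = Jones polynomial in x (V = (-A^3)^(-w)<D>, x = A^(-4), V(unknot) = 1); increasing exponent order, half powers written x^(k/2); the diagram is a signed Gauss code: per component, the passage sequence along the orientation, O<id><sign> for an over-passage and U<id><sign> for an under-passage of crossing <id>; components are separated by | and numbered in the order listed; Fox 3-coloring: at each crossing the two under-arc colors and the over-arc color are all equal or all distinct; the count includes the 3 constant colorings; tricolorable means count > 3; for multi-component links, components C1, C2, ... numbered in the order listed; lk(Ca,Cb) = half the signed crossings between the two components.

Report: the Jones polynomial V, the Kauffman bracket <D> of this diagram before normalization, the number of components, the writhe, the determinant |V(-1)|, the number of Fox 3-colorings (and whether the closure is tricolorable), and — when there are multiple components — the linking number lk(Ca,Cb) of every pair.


V(x) = x^4 + x^6 - x^10
bracket: -A^-10 + A^6 + A^14, w = +10
1 component, writhe +10, over 12 crossings
det 1, colorings 3 of 3^12 — not tricolorable
observation: w = +10 shifts under R1 moves; the (-A^3)^(-10) factor cancels that in V


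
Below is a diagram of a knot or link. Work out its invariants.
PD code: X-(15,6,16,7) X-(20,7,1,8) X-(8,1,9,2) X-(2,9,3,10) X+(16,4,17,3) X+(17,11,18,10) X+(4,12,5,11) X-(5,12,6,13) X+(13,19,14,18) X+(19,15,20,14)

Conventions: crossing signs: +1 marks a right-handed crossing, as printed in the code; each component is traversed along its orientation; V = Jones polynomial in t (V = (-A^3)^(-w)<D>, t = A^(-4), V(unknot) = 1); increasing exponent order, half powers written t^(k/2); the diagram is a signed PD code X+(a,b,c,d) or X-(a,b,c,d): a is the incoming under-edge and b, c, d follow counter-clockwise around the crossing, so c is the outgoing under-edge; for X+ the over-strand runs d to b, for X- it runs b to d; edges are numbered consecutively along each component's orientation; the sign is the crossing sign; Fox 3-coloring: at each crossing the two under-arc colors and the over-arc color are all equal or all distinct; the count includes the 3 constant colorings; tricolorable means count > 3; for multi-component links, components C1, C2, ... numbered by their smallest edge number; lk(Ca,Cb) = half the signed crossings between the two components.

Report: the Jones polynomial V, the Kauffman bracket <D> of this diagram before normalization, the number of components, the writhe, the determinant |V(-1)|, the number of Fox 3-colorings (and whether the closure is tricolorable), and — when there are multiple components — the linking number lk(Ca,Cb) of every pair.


V = -t^-3 + t^-2 - t^-1 + 3 - t + t^2 - t^3
<D> = -A^-12 + A^-8 - A^-4 + 3 - A^4 + A^8 - A^12 (w = 0)
1 component over 10 crossings, w = 0
27 Fox colorings among 3^10, |V(-1)| = 9: tricolorable
why: |V(-1)| = 9: so tricolorable, since 3 divides 9


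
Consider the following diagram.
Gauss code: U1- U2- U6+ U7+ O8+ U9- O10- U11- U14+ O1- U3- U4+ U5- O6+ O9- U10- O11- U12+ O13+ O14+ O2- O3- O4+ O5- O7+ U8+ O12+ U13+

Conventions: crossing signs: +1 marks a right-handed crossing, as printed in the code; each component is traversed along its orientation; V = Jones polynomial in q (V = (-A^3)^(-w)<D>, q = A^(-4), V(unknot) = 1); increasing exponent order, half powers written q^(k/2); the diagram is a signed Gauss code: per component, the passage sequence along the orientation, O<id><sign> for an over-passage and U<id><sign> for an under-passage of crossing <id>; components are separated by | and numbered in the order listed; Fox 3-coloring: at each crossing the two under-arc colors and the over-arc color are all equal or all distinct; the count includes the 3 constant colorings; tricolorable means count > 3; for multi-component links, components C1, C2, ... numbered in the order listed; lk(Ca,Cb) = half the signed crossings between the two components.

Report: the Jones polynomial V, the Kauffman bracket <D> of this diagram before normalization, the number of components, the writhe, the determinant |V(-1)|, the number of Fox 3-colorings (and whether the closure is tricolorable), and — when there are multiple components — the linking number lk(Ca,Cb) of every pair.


Jones polynomial: V(q) = -q^-3 + q^-2 - q^-1 + 3 - q + q^2 - q^3
<D> = -A^-12 + A^-8 - A^-4 + 3 - A^4 + A^8 - A^12; writhe 0
components 1, writhe 0 (14 crossings)
3-colorings: 27 of 3^14, det 9 — tricolorable
note: V is palindromic (span 6, det 9): q -> 1/q fixes it; necessary, not sufficient, for amphichirality


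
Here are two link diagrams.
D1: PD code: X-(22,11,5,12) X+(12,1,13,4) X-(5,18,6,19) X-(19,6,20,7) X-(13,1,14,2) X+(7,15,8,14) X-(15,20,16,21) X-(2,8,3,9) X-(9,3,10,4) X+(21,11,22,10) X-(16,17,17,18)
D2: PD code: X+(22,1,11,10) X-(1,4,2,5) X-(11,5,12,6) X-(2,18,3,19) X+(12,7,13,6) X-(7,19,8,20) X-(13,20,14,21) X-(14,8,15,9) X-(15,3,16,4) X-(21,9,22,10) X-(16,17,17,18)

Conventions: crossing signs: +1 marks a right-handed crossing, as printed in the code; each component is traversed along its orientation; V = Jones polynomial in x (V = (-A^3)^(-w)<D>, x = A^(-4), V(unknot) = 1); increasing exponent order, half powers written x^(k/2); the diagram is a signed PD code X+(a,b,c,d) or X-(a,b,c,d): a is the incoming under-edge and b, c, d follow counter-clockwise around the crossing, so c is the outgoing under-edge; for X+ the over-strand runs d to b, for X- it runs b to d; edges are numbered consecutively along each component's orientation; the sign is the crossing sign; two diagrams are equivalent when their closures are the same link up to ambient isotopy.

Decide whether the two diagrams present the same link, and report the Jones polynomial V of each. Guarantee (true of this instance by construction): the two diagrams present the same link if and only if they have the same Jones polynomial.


equivalent: no
D1 (bracket A^-9 + 2A^-1 - A^3 + A^7 - A^11; 11 crossings at w = -5): V = x^(-13/2) - x^(-11/2) + x^(-9/2) - 2x^(-7/2) - x^(-3/2)
V(D2) = -x^(-11/2) + x^(-9/2) - x^(-7/2) - x^(-3/2)  [11 crossings, <D> = A^-15 + A^-7 - A^-3 + A, w = -7]
observation: 2 values of V(x) split the 2 diagrams


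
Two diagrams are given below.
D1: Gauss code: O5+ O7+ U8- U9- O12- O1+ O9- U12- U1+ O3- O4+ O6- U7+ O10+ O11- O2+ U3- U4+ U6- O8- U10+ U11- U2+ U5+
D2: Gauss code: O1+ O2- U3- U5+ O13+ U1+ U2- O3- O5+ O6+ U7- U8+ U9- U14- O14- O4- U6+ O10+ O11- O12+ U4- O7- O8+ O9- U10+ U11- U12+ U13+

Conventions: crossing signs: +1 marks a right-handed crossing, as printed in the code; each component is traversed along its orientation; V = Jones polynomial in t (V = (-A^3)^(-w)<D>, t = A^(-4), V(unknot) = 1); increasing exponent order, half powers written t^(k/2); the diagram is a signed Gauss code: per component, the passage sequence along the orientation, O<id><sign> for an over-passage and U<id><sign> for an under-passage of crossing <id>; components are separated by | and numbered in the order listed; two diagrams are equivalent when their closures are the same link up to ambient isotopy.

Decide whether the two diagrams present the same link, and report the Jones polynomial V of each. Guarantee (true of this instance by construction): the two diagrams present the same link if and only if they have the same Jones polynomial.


equivalent: yes
V(D1) = t^-2 - t^-1 + 1 - t + t^2  (w 0, c 12, <D> = A^-8 - A^-4 + 1 - A^4 + A^8)
D2 (bracket A^-8 - A^-4 + 1 - A^4 + A^8; 14 crossings at w = 0): V = t^-2 - t^-1 + 1 - t + t^2
why: all 2 diagrams share one V(t), hence one class


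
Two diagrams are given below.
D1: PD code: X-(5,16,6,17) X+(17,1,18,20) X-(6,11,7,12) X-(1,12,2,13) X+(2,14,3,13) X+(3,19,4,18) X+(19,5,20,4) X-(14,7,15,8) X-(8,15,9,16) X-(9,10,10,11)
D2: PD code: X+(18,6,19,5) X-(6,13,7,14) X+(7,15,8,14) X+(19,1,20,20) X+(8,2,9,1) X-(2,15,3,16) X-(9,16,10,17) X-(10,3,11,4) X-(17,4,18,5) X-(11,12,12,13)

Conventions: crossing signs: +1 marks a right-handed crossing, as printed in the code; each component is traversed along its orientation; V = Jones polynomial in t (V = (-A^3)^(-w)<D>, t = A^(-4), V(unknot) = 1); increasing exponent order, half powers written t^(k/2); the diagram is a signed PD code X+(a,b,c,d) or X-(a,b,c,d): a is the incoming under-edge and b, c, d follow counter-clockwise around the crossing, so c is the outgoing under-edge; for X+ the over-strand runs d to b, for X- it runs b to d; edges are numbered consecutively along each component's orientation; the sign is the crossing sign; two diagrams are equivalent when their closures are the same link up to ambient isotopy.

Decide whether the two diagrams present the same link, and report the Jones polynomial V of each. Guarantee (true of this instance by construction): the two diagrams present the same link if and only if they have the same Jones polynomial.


same link: no
V(D1) = -t^-3 + t^-2 - t^-1 + 3 - t + t^2 - t^3  [10 crossings, <D> = -A^-18 + A^-14 - A^-10 + 3A^-6 - A^-2 + A^2 - A^6, w = -2]
D2 (bracket A^-6; 10 crossings at w = -2): V = 1
note: 2 classes among 2 diagrams; unequal V(t) rules out equality


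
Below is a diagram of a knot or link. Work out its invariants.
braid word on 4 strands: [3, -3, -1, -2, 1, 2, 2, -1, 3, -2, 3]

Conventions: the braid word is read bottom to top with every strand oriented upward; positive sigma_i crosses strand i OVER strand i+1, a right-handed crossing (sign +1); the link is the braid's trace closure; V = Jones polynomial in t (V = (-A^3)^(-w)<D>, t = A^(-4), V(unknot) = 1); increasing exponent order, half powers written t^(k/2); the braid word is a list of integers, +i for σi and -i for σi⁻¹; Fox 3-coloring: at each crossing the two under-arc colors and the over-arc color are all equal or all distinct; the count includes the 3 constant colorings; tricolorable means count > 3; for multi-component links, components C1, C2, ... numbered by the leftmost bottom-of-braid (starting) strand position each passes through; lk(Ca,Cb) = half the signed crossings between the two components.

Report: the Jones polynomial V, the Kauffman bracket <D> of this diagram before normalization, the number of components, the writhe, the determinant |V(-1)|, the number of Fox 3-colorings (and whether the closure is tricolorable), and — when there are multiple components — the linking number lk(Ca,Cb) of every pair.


Jones polynomial: V(t) = t^-2 - t^-1 + 2 - 2t + t^2 - t^3 + t^4
<D> = -A^-13 + A^-9 - A^-5 + 2A^-1 - 2A^3 + A^7 - A^11; writhe +1
components 1, writhe +1 (11 crossings)
3-colorings: 9 of 3^11, det 9 — tricolorable
note: |V(-1)| = 9: so tricolorable, since 3 divides 9


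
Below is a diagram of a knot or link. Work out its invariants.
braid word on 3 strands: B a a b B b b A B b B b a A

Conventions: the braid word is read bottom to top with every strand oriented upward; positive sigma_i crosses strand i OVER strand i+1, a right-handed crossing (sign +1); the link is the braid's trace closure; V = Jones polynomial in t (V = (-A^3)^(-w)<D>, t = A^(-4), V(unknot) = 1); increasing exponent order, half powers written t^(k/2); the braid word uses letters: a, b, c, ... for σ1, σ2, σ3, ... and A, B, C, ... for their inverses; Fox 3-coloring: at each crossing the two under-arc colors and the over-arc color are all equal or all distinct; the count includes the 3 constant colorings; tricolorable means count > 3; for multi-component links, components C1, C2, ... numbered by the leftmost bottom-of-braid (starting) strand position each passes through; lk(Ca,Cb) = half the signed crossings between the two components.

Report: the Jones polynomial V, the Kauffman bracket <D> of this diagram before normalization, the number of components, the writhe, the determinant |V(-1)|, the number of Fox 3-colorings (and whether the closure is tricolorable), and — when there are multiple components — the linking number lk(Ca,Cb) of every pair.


V = t + t^3 - t^4
<D> = -A^-10 + A^-6 + A^2 (w = +2)
1 component over 14 crossings, w = +2
9 Fox colorings among 3^14, |V(-1)| = 3: tricolorable
why: the span of V is 3, forcing >= 3 crossings in any diagram


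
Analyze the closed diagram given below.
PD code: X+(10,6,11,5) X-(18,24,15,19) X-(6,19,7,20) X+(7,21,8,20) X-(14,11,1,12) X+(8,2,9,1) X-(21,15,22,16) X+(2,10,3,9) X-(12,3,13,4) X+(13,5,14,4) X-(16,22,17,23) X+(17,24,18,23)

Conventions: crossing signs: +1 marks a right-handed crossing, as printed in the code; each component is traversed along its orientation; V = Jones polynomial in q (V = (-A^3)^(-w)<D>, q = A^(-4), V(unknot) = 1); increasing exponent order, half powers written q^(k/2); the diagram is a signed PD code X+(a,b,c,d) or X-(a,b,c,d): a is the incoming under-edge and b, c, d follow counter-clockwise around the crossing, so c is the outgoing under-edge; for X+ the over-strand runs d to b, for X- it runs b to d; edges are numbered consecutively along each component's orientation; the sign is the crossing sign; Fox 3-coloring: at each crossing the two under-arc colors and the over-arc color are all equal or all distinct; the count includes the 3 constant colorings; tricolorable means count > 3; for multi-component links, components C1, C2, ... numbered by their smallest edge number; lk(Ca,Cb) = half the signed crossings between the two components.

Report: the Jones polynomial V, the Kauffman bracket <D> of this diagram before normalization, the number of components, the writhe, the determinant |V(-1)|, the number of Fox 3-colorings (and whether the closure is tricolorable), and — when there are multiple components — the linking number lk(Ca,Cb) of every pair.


Jones polynomial: V(q) = q^-2 + q^-1 + 2 + q - q^4
<D> = -A^-16 + A^-4 + 2 + A^4 + A^8; writhe 0
components 3, writhe 0 (12 crossings)
linking number lk(C1,C2) = 0
lk(C1,C3): 0
lk(C2,C3) = -1
3-colorings: 27 of 3^12, det 0 — tricolorable
note: w = 0 shifts under R1 moves; the (-A^3)^(0) factor cancels that in V


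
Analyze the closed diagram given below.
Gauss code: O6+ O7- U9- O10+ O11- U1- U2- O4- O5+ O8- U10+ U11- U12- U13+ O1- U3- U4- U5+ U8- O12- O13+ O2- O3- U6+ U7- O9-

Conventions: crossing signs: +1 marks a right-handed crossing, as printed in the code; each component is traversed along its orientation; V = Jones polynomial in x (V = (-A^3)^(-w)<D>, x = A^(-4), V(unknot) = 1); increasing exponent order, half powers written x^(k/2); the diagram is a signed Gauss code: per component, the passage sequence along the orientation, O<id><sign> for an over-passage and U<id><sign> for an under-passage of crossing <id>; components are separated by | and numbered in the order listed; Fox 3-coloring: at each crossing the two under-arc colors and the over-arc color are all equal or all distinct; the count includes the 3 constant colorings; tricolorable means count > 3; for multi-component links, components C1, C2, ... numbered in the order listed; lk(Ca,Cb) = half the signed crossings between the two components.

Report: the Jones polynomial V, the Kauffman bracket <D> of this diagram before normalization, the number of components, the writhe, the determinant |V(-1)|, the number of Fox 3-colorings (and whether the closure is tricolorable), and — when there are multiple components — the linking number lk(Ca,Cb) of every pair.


V(x) = -x^-4 + x^-3 + x^-1
bracket: -A^-11 - A^-3 + A, w = -5
1 component, writhe -5, over 13 crossings
det 3, colorings 9 of 3^13 — tricolorable
observation: V spans 3 powers of x: at least 3 crossings in any diagram


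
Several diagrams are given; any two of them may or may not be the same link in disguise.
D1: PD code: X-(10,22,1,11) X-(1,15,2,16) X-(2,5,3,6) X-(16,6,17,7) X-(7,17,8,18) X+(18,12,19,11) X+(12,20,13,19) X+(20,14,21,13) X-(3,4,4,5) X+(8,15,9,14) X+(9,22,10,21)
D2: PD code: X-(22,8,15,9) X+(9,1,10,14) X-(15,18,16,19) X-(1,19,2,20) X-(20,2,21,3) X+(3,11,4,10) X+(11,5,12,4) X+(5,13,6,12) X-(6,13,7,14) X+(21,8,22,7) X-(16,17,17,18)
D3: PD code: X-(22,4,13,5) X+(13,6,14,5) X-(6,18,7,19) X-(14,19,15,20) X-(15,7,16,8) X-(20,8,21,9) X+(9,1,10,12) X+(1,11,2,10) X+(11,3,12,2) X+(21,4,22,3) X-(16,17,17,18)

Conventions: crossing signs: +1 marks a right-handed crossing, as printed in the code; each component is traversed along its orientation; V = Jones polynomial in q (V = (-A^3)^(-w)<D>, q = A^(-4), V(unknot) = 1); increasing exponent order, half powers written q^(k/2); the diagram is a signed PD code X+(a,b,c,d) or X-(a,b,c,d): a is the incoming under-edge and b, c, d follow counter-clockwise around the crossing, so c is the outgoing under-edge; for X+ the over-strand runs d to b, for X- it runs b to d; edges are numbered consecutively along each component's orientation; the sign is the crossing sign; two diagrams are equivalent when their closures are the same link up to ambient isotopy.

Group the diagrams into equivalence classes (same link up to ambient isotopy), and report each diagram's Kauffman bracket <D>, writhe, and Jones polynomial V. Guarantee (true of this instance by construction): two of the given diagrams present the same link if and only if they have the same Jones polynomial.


classes: {D1, D2, D3}
V(D1) = -q^(-3/2) - 2q^(1/2) + q^(3/2) - q^(5/2) + q^(7/2)  [11 crossings, <D> = -A^-17 + A^-13 - A^-9 + 2A^-5 + A^3, w = -1]
V(D2) = -q^(-3/2) - 2q^(1/2) + q^(3/2) - q^(5/2) + q^(7/2)  (w -1, c 11, <D> = -A^-17 + A^-13 - A^-9 + 2A^-5 + A^3)
D3 (bracket -A^-17 + A^-13 - A^-9 + 2A^-5 + A^3; 11 crossings at w = -1): V = -q^(-3/2) - 2q^(1/2) + q^(3/2) - q^(5/2) + q^(7/2)
note: one V(q) for all 3 diagrams — one class (guaranteed)


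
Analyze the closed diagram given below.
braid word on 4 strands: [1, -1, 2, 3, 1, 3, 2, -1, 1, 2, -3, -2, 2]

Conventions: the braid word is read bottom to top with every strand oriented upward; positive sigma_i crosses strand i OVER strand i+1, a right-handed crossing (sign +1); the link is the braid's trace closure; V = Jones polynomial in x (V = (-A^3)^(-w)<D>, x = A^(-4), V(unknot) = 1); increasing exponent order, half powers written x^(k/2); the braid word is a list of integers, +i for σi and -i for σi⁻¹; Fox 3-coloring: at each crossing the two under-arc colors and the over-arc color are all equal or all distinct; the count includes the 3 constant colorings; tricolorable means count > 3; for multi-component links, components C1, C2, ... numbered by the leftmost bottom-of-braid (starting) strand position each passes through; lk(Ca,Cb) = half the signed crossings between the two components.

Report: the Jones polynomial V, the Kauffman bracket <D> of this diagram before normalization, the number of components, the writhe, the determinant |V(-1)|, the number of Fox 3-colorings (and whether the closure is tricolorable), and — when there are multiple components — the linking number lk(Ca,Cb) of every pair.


V(x) = x - x^2 + 2x^3 - x^4 + x^5 - x^6
bracket: A^-9 - A^-5 + A^-1 - 2A^3 + A^7 - A^11, w = +5
1 component, writhe +5, over 13 crossings
det 7, colorings 3 of 3^13 — not tricolorable
observation: |V(-1)| = 7: so not tricolorable, since 3 does not divide 7


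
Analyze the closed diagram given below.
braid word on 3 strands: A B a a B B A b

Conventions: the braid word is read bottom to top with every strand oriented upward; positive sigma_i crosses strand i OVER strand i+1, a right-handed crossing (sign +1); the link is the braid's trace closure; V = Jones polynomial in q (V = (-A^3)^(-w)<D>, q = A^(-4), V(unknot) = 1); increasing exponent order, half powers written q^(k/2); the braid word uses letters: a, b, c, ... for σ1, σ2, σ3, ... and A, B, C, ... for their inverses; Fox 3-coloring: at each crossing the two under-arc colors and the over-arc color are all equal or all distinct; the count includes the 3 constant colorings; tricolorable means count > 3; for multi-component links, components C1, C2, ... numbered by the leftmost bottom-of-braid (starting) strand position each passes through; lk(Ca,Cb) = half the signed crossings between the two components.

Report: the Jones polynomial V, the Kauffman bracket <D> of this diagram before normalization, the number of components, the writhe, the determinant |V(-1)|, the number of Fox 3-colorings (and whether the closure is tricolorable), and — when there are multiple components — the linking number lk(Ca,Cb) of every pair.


V = -q^-5 + q^-4 - q^-3 + 2q^-2 - q^-1 + 2 - q
<D> = -A^-10 + 2A^-6 - A^-2 + 2A^2 - A^6 + A^10 - A^14 (w = -2)
1 component over 8 crossings, w = -2
9 Fox colorings among 3^8, |V(-1)| = 9: tricolorable
why: det 9 = |V(-1)|; divisible by 3, so tricolorable


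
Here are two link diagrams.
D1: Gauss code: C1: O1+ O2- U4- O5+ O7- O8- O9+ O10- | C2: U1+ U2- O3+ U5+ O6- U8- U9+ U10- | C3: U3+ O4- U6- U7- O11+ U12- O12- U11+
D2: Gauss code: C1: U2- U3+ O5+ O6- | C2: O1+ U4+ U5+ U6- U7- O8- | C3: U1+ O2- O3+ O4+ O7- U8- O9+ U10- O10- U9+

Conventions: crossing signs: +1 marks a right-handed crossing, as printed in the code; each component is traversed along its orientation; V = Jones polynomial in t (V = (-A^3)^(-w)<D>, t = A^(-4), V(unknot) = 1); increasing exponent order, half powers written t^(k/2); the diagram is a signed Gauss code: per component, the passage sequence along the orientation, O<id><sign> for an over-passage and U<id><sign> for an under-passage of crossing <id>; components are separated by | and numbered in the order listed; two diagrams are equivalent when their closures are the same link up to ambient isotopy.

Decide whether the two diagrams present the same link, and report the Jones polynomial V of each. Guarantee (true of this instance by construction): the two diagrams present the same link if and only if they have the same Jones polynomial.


equivalent: no
V(D1) = t^-3 + t^-2 + t^-1 + 1  (w -2, c 12, <D> = A^-6 + A^-2 + A^2 + A^6)
V(D2) = t^-1 + 2 + t  [10 crossings, <D> = A^-4 + 2 + A^4, w = 0]
key observation: 2 values of V(t) split the 2 diagrams


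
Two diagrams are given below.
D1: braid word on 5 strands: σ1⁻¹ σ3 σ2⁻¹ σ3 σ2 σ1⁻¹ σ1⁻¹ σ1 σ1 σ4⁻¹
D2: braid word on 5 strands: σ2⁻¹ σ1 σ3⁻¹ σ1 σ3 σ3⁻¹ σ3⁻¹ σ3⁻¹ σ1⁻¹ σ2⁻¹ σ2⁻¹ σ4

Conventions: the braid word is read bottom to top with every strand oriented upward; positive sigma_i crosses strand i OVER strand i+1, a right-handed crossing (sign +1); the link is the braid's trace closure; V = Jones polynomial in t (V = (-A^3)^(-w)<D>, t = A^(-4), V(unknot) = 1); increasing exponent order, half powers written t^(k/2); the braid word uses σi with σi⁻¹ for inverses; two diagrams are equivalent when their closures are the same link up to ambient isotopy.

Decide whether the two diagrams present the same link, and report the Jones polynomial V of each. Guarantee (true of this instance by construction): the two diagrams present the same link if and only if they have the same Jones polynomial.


equivalent: no
V(D1) = 1  (w 0, c 10, <D> = 1)
D2 (bracket A^-4 + 2A^4 - 2A^8 + A^12 - 2A^16 + A^20; 12 crossings at w = -4): V = t^-8 - 2t^-7 + t^-6 - 2t^-5 + 2t^-4 + t^-2
why: 2 classes among 2 diagrams; unequal V(t) rules out equality


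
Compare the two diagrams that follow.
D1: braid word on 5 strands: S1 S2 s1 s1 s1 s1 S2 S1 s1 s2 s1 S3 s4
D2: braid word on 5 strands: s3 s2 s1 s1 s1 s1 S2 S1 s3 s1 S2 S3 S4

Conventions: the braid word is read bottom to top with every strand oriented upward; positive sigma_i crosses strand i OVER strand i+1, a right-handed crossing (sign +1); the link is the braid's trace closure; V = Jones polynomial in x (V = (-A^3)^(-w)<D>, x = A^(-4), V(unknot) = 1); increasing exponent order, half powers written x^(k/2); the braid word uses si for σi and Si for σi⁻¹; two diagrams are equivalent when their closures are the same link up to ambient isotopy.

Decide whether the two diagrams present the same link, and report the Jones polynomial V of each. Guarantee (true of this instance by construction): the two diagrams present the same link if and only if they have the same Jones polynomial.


equivalent: yes
D1 (bracket A^-13 - A^-9 + A^-5 + A^3; 13 crossings at w = +3): V = -x^(3/2) - x^(7/2) + x^(9/2) - x^(11/2)
V(D2) = -x^(3/2) - x^(7/2) + x^(9/2) - x^(11/2)  (w +3, c 13, <D> = A^-13 - A^-9 + A^-5 + A^3)
key observation: Markov moves rewrite D1 (13 crossings) into D2 (13)


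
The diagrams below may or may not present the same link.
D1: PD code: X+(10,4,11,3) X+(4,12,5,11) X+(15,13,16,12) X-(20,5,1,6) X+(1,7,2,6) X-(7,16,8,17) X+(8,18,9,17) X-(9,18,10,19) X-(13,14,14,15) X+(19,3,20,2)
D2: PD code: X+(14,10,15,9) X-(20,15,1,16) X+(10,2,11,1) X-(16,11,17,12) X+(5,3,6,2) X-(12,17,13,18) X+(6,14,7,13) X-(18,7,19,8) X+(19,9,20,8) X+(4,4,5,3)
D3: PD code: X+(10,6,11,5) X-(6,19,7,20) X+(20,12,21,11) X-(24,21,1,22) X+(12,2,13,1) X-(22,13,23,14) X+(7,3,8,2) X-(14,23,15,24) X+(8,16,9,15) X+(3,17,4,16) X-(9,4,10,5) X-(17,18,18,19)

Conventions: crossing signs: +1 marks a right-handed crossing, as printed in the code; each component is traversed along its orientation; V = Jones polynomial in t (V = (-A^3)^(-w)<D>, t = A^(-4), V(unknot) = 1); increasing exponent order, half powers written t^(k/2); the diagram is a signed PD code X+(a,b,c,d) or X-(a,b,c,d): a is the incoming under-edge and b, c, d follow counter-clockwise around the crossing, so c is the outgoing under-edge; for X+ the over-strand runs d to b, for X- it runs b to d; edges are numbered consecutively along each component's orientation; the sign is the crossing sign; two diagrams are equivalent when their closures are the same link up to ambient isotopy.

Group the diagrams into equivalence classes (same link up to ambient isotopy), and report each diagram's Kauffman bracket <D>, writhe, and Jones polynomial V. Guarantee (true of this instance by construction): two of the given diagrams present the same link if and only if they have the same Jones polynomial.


grouping into links: {D1} | {D2, D3}
V(D1) = 1  (w +2, c 10, <D> = A^6)
V(D2) = -t^-3 + 2t^-2 - 2t^-1 + 3 - 2t + 2t^2 - t^3  (w +2, c 10, <D> = -A^-6 + 2A^-2 - 2A^2 + 3A^6 - 2A^10 + 2A^14 - A^18)
V(D3) = -t^-3 + 2t^-2 - 2t^-1 + 3 - 2t + 2t^2 - t^3  (w 0, c 12, <D> = -A^-12 + 2A^-8 - 2A^-4 + 3 - 2A^4 + 2A^8 - A^12)
key observation: V(t) takes 2 values over 3 diagrams, fixing the grouping
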